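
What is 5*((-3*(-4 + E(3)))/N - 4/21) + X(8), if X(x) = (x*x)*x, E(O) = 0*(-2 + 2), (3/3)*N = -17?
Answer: 181184/357 ≈ 507.52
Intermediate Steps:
N = -17
E(O) = 0 (E(O) = 0*0 = 0)
X(x) = x³ (X(x) = x²*x = x³)
5*((-3*(-4 + E(3)))/N - 4/21) + X(8) = 5*(-3*(-4 + 0)/(-17) - 4/21) + 8³ = 5*(-3*(-4)*(-1/17) - 4*1/21) + 512 = 5*(12*(-1/17) - 4/21) + 512 = 5*(-12/17 - 4/21) + 512 = 5*(-320/357) + 512 = -1600/357 + 512 = 181184/357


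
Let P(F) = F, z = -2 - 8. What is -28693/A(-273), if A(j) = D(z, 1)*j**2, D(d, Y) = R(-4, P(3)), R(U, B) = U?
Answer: 4099/42588 ≈ 0.096248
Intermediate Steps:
z = -10
D(d, Y) = -4
A(j) = -4*j**2
-28693/A(-273) = -28693/((-4*(-273)**2)) = -28693/((-4*74529)) = -28693/(-298116) = -28693*(-1/298116) = 4099/42588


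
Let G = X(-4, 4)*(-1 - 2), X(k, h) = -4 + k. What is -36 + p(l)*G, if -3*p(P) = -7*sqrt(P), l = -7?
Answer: -36 + 56*I*sqrt(7) ≈ -36.0 + 148.16*I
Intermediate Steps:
p(P) = 7*sqrt(P)/3 (p(P) = -(-7)*sqrt(P)/3 = 7*sqrt(P)/3)
G = 24 (G = (-4 - 4)*(-1 - 2) = -8*(-3) = 24)
-36 + p(l)*G = -36 + (7*sqrt(-7)/3)*24 = -36 + (7*(I*sqrt(7))/3)*24 = -36 + (7*I*sqrt(7)/3)*24 = -36 + 56*I*sqrt(7)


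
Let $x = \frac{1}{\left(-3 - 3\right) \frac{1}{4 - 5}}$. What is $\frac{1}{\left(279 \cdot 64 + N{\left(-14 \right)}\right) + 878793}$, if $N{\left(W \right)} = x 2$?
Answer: $\frac{3}{2689948} \approx 1.1153 \cdot 10^{-6}$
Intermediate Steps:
$x = \frac{1}{6}$ ($x = \frac{1}{\left(-6\right) \frac{1}{-1}} = \frac{1}{\left(-6\right) \left(-1\right)} = \frac{1}{6} \approx 0.16667$)
$N{\left(W \right)} = \frac{1}{3}$ ($N{\left(W \right)} = \frac{1}{6} \cdot 2 = \frac{1}{3}$)
$\frac{1}{\left(279 \cdot 64 + N{\left(-14 \right)}\right) + 878793} = \frac{1}{\left(279 \cdot 64 + \frac{1}{3}\right) + 878793} = \frac{1}{\left(17856 + \frac{1}{3}\right) + 878793} = \frac{1}{\frac{53569}{3} + 878793} = \frac{1}{\frac{2689948}{3}} = \frac{3}{2689948}$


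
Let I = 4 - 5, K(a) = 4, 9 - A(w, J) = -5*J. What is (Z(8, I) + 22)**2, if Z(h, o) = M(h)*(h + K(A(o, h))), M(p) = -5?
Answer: 1444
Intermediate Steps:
A(w, J) = 9 + 5*J (A(w, J) = 9 - (-5)*J = 9 + 5*J)
I = -1
Z(h, o) = -20 - 5*h (Z(h, o) = -5*(h + 4) = -5*(4 + h) = -20 - 5*h)
(Z(8, I) + 22)**2 = ((-20 - 5*8) + 22)**2 = ((-20 - 40) + 22)**2 = (-60 + 22)**2 = (-38)**2 = 1444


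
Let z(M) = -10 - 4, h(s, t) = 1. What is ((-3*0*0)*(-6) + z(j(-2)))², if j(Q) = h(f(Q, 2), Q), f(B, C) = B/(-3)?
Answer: 196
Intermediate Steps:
f(B, C) = -B/3 (f(B, C) = B*(-⅓) = -B/3)
j(Q) = 1
z(M) = -14
((-3*0*0)*(-6) + z(j(-2)))² = ((-3*0*0)*(-6) - 14)² = ((0*0)*(-6) - 14)² = (0*(-6) - 14)² = (0 - 14)² = (-14)² = 196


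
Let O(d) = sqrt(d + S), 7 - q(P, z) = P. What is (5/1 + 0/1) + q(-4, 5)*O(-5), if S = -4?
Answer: 5 + 33*I ≈ 5.0 + 33.0*I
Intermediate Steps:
q(P, z) = 7 - P
O(d) = sqrt(-4 + d) (O(d) = sqrt(d - 4) = sqrt(-4 + d))
(5/1 + 0/1) + q(-4, 5)*O(-5) = (5/1 + 0/1) + (7 - 1*(-4))*sqrt(-4 - 5) = (5*1 + 0*1) + (7 + 4)*sqrt(-9) = (5 + 0) + 11*(3*I) = 5 + 33*I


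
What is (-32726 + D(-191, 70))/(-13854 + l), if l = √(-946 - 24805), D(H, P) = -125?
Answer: 455117754/191959067 + 32851*I*√25751/191959067 ≈ 2.3709 + 0.027462*I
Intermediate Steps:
l = I*√25751 (l = √(-25751) = I*√25751 ≈ 160.47*I)
(-32726 + D(-191, 70))/(-13854 + l) = (-32726 - 125)/(-13854 + I*√25751) = -32851/(-13854 + I*√25751)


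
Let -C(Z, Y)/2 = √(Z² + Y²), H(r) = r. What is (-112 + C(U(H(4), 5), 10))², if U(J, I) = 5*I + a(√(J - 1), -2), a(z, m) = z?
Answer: 4*(56 + √(100 + (25 + √3)²))² ≈ 28589.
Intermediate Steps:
U(J, I) = √(-1 + J) + 5*I (U(J, I) = 5*I + √(J - 1) = 5*I + √(-1 + J) = √(-1 + J) + 5*I)
C(Z, Y) = -2*√(Y² + Z²) (C(Z, Y) = -2*√(Z² + Y²) = -2*√(Y² + Z²))
(-112 + C(U(H(4), 5), 10))² = (-112 - 2*√(10² + (√(-1 + 4) + 5*5)²))² = (-112 - 2*√(100 + (√3 + 25)²))² = (-112 - 2*√(100 + (25 + √3)²))²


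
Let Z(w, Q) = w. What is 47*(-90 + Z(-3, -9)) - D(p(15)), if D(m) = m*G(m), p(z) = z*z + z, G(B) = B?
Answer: -61971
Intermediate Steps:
p(z) = z + z**2 (p(z) = z**2 + z = z + z**2)
D(m) = m**2 (D(m) = m*m = m**2)
47*(-90 + Z(-3, -9)) - D(p(15)) = 47*(-90 - 3) - (15*(1 + 15))**2 = 47*(-93) - (15*16)**2 = -4371 - 1*240**2 = -4371 - 1*57600 = -4371 - 57600 = -61971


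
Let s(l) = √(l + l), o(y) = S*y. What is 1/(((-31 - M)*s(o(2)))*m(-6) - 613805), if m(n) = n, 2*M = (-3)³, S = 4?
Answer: -1/613385 ≈ -1.6303e-6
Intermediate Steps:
M = -27/2 (M = (½)*(-3)³ = (½)*(-27) = -27/2 ≈ -13.500)
o(y) = 4*y
s(l) = √2*√l (s(l) = √(2*l) = √2*√l)
1/(((-31 - M)*s(o(2)))*m(-6) - 613805) = 1/(((-31 - 1*(-27/2))*(√2*√(4*2)))*(-6) - 613805) = 1/(((-31 + 27/2)*(√2*√8))*(-6) - 613805) = 1/(-35*√2*2*√2/2*(-6) - 613805) = 1/(-35/2*4*(-6) - 613805) = 1/(-70*(-6) - 613805) = 1/(420 - 613805) = 1/(-613385) = -1/613385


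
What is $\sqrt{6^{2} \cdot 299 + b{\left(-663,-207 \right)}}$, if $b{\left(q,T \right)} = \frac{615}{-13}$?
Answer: $\frac{\sqrt{1811121}}{13} \approx 103.52$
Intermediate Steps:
$b{\left(q,T \right)} = - \frac{615}{13}$ ($b{\left(q,T \right)} = 615 \left(- \frac{1}{13}\right) = - \frac{615}{13}$)
$\sqrt{6^{2} \cdot 299 + b{\left(-663,-207 \right)}} = \sqrt{6^{2} \cdot 299 - \frac{615}{13}} = \sqrt{36 \cdot 299 - \frac{615}{13}} = \sqrt{10764 - \frac{615}{13}} = \sqrt{\frac{139317}{13}} = \frac{\sqrt{1811121}}{13}$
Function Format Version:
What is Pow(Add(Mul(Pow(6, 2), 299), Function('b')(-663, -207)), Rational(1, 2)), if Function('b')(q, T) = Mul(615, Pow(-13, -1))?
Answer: Mul(Rational(1, 13), Pow(1811121, Rational(1, 2))) ≈ 103.52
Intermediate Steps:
Function('b')(q, T) = Rational(-615, 13) (Function('b')(q, T) = Mul(615, Rational(-1, 13)) = Rational(-615, 13))
Pow(Add(Mul(Pow(6, 2), 299), Function('b')(-663, -207)), Rational(1, 2)) = Pow(Add(Mul(Pow(6, 2), 299), Rational(-615, 13)), Rational(1, 2)) = Pow(Add(Mul(36, 299), Rational(-615, 13)), Rational(1, 2)) = Pow(Add(10764, Rational(-615, 13)), Rational(1, 2)) = Pow(Rational(139317, 13), Rational(1, 2)) = Mul(Rational(1, 13), Pow(1811121, Rational(1, 2)))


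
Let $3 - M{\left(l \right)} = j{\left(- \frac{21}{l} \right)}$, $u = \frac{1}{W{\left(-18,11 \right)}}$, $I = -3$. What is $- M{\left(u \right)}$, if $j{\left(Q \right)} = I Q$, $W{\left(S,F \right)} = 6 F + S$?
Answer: $3021$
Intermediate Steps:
$W{\left(S,F \right)} = S + 6 F$
$j{\left(Q \right)} = - 3 Q$
$u = \frac{1}{48}$ ($u = \frac{1}{-18 + 6 \cdot 11} = \frac{1}{-18 + 66} = \frac{1}{48} \approx 0.020833$)
$M{\left(l \right)} = 3 - \frac{63}{l}$ ($M{\left(l \right)} = 3 - - 3 \left(- \frac{21}{l}\right) = 3 - \frac{63}{l}$)
$- M{\left(u \right)} = - (3 - 63 \frac{1}{\frac{1}{48}}) = - (3 - 3024) = \left(-1\right) \left(-3021\right) = 3021$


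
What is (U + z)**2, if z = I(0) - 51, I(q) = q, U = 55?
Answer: 16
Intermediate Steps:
z = -51 (z = 0 - 51 = -51)
(U + z)**2 = (55 - 51)**2 = 4**2 = 16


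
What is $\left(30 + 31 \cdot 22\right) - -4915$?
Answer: $5627$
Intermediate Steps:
$\left(30 + 31 \cdot 22\right) - -4915 = \left(30 + 682\right) + 4915 = 712 + 4915 = 5627$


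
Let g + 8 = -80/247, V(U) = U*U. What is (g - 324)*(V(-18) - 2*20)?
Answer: -23311856/247 ≈ -94380.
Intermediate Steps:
V(U) = U²
g = -2056/247 (g = -8 - 80/247 = -2056/247 ≈ -8.3239)
(g - 324)*(V(-18) - 2*20) = (-2056/247 - 324)*((-18)² - 2*20) = -82084*(324 - 40)/247 = -82084/247*284 = -23311856/247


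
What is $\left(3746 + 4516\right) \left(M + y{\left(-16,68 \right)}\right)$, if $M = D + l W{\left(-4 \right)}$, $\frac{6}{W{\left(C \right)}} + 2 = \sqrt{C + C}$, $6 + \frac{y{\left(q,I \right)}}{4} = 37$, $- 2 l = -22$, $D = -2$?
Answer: $\frac{8262 \left(89 i + 122 \sqrt{2}\right)}{i + \sqrt{2}} \approx 9.1708 \cdot 10^{5} - 1.2853 \cdot 10^{5} i$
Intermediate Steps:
$l = 11$ ($l = \left(- \frac{1}{2}\right) \left(-22\right) = 11$)
$y{\left(q,I \right)} = 124$ ($y{\left(q,I \right)} = -24 + 4 \cdot 37 = -24 + 148 = 124$)
$W{\left(C \right)} = \frac{6}{-2 + \sqrt{2} \sqrt{C}}$ ($W{\left(C \right)} = \frac{6}{-2 + \sqrt{C + C}} = \frac{6}{-2 + \sqrt{2 C}} = \frac{6}{-2 + \sqrt{2} \sqrt{C}}$)
$M = -2 + \frac{66}{-2 + 2 i \sqrt{2}}$ ($M = -2 + 11 \frac{6}{-2 + \sqrt{2} \sqrt{-4}} = -2 + 11 \frac{6}{-2 + \sqrt{2} \cdot 2 i} = -2 + 11 \frac{6}{-2 + 2 i \sqrt{2}} = -2 + \frac{66}{-2 + 2 i \sqrt{2}} \approx -13.0 - 15.556 i$)
$\left(3746 + 4516\right) \left(M + y{\left(-16,68 \right)}\right) = \left(3746 + 4516\right) \left(\left(-13 - 11 i \sqrt{2}\right) + 124\right) = 8262 \left(111 - 11 i \sqrt{2}\right) = 917082 - 90882 i \sqrt{2}$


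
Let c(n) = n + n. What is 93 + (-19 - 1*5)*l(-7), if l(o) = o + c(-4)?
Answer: 453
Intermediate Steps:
c(n) = 2*n
l(o) = -8 + o (l(o) = o + 2*(-4) = o - 8 = -8 + o)
93 + (-19 - 1*5)*l(-7) = 93 + (-19 - 1*5)*(-8 - 7) = 93 + (-19 - 5)*(-15) = 93 - 24*(-15) = 93 + 360 = 453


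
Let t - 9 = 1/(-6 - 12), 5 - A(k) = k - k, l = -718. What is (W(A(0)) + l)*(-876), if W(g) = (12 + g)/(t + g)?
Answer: 157602912/251 ≈ 6.2790e+5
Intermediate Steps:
A(k) = 5 (A(k) = 5 - (k - k) = 5 - 1*0 = 5 + 0 = 5)
t = 161/18 (t = 9 + 1/(-6 - 12) = 9 + 1/(-18) = 9 - 1/18 = 161/18 ≈ 8.9444)
W(g) = (12 + g)/(161/18 + g)
(W(A(0)) + l)*(-876) = (18*(12 + 5)/(161 + 18*5) - 718)*(-876) = (18*17/(161 + 90) - 718)*(-876) = (18*17/251 - 718)*(-876) = (18*(1/251)*17 - 718)*(-876) = (306/251 - 718)*(-876) = -179912/251*(-876) = 157602912/251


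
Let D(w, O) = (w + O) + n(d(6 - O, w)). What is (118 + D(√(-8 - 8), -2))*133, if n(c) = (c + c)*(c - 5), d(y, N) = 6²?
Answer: 312284 + 532*I ≈ 3.1228e+5 + 532.0*I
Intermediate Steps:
d(y, N) = 36
n(c) = 2*c*(-5 + c) (n(c) = (2*c)*(-5 + c) = 2*c*(-5 + c))
D(w, O) = 2232 + O + w (D(w, O) = (w + O) + 2*36*(-5 + 36) = (O + w) + 2*36*31 = (O + w) + 2232 = 2232 + O + w)
(118 + D(√(-8 - 8), -2))*133 = (118 + (2232 - 2 + √(-8 - 8)))*133 = (118 + (2232 - 2 + √(-16)))*133 = (118 + (2232 - 2 + 4*I))*133 = (118 + (2230 + 4*I))*133 = (2348 + 4*I)*133 = 312284 + 532*I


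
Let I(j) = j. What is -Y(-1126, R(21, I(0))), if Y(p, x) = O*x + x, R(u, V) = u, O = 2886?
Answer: -60627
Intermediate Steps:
Y(p, x) = 2887*x (Y(p, x) = 2886*x + x = 2887*x)
-Y(-1126, R(21, I(0))) = -2887*21 = -1*60627 = -60627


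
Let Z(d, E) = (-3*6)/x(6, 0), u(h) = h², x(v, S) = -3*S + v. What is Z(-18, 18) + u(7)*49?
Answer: 2398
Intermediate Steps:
x(v, S) = v - 3*S
Z(d, E) = -3 (Z(d, E) = (-3*6)/(6 - 3*0) = -18/(6 + 0) = -18/6 = -18*⅙ = -3)
Z(-18, 18) + u(7)*49 = -3 + 7²*49 = -3 + 49*49 = -3 + 2401 = 2398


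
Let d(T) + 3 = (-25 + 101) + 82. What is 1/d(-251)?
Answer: 1/155 ≈ 0.0064516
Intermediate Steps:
d(T) = 155 (d(T) = -3 + ((-25 + 101) + 82) = -3 + (76 + 82) = -3 + 158 = 155)
1/d(-251) = 1/155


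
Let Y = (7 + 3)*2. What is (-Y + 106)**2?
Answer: 7396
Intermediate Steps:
Y = 20 (Y = 10*2 = 20)
(-Y + 106)**2 = (-1*20 + 106)**2 = (-20 + 106)**2 = 86**2 = 7396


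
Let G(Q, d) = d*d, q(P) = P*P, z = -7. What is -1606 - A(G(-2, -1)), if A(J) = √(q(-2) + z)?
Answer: -1606 - I*√3 ≈ -1606.0 - 1.732*I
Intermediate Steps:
q(P) = P²
G(Q, d) = d²
A(J) = I*√3 (A(J) = √((-2)² - 7) = √(4 - 7) = √(-3) = I*√3)
-1606 - A(G(-2, -1)) = -1606 - I*√3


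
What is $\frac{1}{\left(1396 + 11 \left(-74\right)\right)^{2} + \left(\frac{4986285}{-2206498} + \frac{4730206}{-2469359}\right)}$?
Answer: $\frac{5448635694782}{1845560926961518265} \approx 2.9523 \cdot 10^{-6}$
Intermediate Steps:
$\frac{1}{\left(1396 + 11 \left(-74\right)\right)^{2} + \left(\frac{4986285}{-2206498} + \frac{4730206}{-2469359}\right)} = \frac{1}{\left(1396 - 814\right)^{2} + \left(4986285 \left(- \frac{1}{2206498}\right) + 4730206 \left(- \frac{1}{2469359}\right)\right)} = \frac{1}{582^{2} - \frac{22750117819903}{5448635694782}} = \frac{1}{338724 - \frac{22750117819903}{5448635694782}} = \frac{1}{\frac{1845560926961518265}{5448635694782}} = \frac{5448635694782}{1845560926961518265}$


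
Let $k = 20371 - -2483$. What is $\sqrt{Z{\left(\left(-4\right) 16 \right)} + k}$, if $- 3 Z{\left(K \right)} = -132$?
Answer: $107 \sqrt{2} \approx 151.32$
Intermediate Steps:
$k = 22854$ ($k = 20371 + 2483 = 22854$)
$Z{\left(K \right)} = 44$ ($Z{\left(K \right)} = \left(- \frac{1}{3}\right) \left(-132\right) = 44$)
$\sqrt{Z{\left(\left(-4\right) 16 \right)} + k} = \sqrt{44 + 22854} = \sqrt{22898} = 107 \sqrt{2}$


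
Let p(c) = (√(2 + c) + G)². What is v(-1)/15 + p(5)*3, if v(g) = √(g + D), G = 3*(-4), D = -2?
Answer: 453 - 72*√7 + I*√3/15 ≈ 262.51 + 0.11547*I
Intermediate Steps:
G = -12
p(c) = (-12 + √(2 + c))² (p(c) = (√(2 + c) - 12)² = (-12 + √(2 + c))²)
v(g) = √(-2 + g) (v(g) = √(g - 2) = √(-2 + g))
v(-1)/15 + p(5)*3 = √(-2 - 1)/15 + (-12 + √(2 + 5))²*3 = √(-3)*(1/15) + (-12 + √7)²*3 = (I*√3)*(1/15) + 3*(-12 + √7)² = I*√3/15 + 3*(-12 + √7)² = 3*(-12 + √7)² + I*√3/15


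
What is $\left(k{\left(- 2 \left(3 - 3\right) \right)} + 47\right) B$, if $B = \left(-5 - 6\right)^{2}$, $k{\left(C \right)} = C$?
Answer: $5687$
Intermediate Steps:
$B = 121$ ($B = \left(-11\right)^{2} = 121$)
$\left(k{\left(- 2 \left(3 - 3\right) \right)} + 47\right) B = \left(- 2 \left(3 - 3\right) + 47\right) 121 = \left(\left(-2\right) 0 + 47\right) 121 = \left(0 + 47\right) 121 = 47 \cdot 121 = 5687$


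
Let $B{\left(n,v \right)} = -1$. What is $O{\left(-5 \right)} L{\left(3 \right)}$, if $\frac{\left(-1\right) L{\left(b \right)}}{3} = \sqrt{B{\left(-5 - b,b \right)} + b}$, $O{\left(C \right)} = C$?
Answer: $15 \sqrt{2} \approx 21.213$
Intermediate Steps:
$L{\left(b \right)} = - 3 \sqrt{-1 + b}$
$O{\left(-5 \right)} L{\left(3 \right)} = - 5 \left(- 3 \sqrt{-1 + 3}\right) = - 5 \left(- 3 \sqrt{2}\right) = 15 \sqrt{2}$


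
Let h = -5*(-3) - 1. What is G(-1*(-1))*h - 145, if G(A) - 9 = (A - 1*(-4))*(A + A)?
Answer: 121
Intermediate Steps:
h = 14 (h = 15 - 1 = 14)
G(A) = 9 + 2*A*(4 + A) (G(A) = 9 + (A - 1*(-4))*(A + A) = 9 + (A + 4)*(2*A) = 9 + (4 + A)*(2*A) = 9 + 2*A*(4 + A))
G(-1*(-1))*h - 145 = (9 + 2*(-1*(-1))**2 + 8*(-1*(-1)))*14 - 145 = (9 + 2*1**2 + 8*1)*14 - 145 = (9 + 2*1 + 8)*14 - 145 = (9 + 2 + 8)*14 - 145 = 19*14 - 145 = 266 - 145 = 121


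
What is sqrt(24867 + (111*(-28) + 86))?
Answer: sqrt(21845) ≈ 147.80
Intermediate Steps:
sqrt(24867 + (111*(-28) + 86)) = sqrt(24867 + (-3108 + 86)) = sqrt(24867 - 3022) = sqrt(21845)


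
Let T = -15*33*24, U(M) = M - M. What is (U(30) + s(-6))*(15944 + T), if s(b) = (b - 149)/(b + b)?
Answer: 157480/3 ≈ 52493.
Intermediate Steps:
U(M) = 0
T = -11880 (T = -495*24 = -11880)
s(b) = (-149 + b)/(2*b) (s(b) = (-149 + b)/((2*b)) = (-149 + b)*(1/(2*b)) = (-149 + b)/(2*b))
(U(30) + s(-6))*(15944 + T) = (0 + (½)*(-149 - 6)/(-6))*(15944 - 11880) = (0 + (½)*(-⅙)*(-155))*4064 = (0 + 155/12)*4064 = (155/12)*4064 = 157480/3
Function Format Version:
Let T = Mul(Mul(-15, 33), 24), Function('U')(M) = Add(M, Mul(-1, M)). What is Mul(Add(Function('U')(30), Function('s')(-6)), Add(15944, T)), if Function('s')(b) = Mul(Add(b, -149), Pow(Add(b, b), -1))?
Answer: Rational(157480, 3) ≈ 52493.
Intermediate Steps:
Function('U')(M) = 0
T = -11880 (T = Mul(-495, 24) = -11880)
Function('s')(b) = Mul(Rational(1, 2), Pow(b, -1), Add(-149, b)) (Function('s')(b) = Mul(Add(-149, b), Pow(Mul(2, b), -1)) = Mul(Add(-149, b), Mul(Rational(1, 2), Pow(b, -1))) = Mul(Rational(1, 2), Pow(b, -1), Add(-149, b)))
Mul(Add(Function('U')(30), Function('s')(-6)), Add(15944, T)) = Mul(Add(0, Mul(Rational(1, 2), Pow(-6, -1), Add(-149, -6))), Add(15944, -11880)) = Mul(Add(0, Mul(Rational(1, 2), Rational(-1, 6), -155)), 4064) = Mul(Add(0, Rational(155, 12)), 4064) = Mul(Rational(155, 12), 4064) = Rational(157480, 3)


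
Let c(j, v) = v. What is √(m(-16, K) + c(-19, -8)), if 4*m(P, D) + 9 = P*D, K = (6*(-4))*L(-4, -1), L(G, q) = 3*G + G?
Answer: I*√6185/2 ≈ 39.322*I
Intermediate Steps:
L(G, q) = 4*G
K = 384 (K = (6*(-4))*(4*(-4)) = -24*(-16) = 384)
m(P, D) = -9/4 + D*P/4 (m(P, D) = -9/4 + (P*D)/4 = -9/4 + (D*P)/4 = -9/4 + D*P/4)
√(m(-16, K) + c(-19, -8)) = √((-9/4 + (¼)*384*(-16)) - 8) = √((-9/4 - 1536) - 8) = √(-6153/4 - 8) = √(-6185/4) = I*√6185/2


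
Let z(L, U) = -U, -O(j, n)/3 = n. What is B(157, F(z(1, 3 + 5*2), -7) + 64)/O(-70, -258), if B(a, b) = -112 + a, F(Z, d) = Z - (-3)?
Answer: 5/86 ≈ 0.058140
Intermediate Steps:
O(j, n) = -3*n
F(Z, d) = 3 + Z (F(Z, d) = Z - 1*(-3) = Z + 3 = 3 + Z)
B(157, F(z(1, 3 + 5*2), -7) + 64)/O(-70, -258) = (-112 + 157)/((-3*(-258))) = 45/774 = 45*(1/774) = 5/86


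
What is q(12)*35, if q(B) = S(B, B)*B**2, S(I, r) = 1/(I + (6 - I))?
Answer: 840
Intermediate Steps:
S(I, r) = 1/6
q(B) = B**2/6
q(12)*35 = ((1/6)*12**2)*35 = ((1/6)*144)*35 = 24*35 = 840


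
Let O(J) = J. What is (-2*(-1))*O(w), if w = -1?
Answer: -2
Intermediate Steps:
(-2*(-1))*O(w) = -2*(-1)*(-1) = 2*(-1) = -2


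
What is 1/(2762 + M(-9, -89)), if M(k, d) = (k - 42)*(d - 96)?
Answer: 1/12197 ≈ 8.1987e-5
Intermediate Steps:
M(k, d) = (-96 + d)*(-42 + k) (M(k, d) = (-42 + k)*(-96 + d) = (-96 + d)*(-42 + k))
1/(2762 + M(-9, -89)) = 1/(2762 + (4032 - 96*(-9) - 42*(-89) - 89*(-9))) = 1/(2762 + (4032 + 864 + 3738 + 801)) = 1/(2762 + 9435) = 1/12197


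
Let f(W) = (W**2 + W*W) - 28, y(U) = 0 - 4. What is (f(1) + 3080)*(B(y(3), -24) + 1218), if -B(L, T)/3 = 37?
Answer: 3380778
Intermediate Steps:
y(U) = -4
B(L, T) = -111 (B(L, T) = -3*37 = -111)
f(W) = -28 + 2*W**2 (f(W) = (W**2 + W**2) - 28 = 2*W**2 - 28 = -28 + 2*W**2)
(f(1) + 3080)*(B(y(3), -24) + 1218) = ((-28 + 2*1**2) + 3080)*(-111 + 1218) = ((-28 + 2*1) + 3080)*1107 = ((-28 + 2) + 3080)*1107 = (-26 + 3080)*1107 = 3054*1107 = 3380778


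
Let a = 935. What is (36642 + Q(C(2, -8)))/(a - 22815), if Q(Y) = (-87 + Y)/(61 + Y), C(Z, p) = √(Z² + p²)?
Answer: -133847851/79927640 - 37*√17/9990955 ≈ -1.6746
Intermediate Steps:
Q(Y) = (-87 + Y)/(61 + Y)
(36642 + Q(C(2, -8)))/(a - 22815) = (36642 + (-87 + √(2² + (-8)²))/(61 + √(2² + (-8)²)))/(935 - 22815) = (36642 + (-87 + √(4 + 64))/(61 + √(4 + 64)))/(-21880) = (36642 + (-87 + √68)/(61 + √68))*(-1/21880) = (36642 + (-87 + 2*√17)/(61 + 2*√17))*(-1/21880) = -18321/10940 - (-87 + 2*√17)/(21880*(61 + 2*√17))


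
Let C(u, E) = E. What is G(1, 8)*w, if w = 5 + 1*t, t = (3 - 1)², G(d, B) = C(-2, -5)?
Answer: -45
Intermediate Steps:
G(d, B) = -5
t = 4 (t = 2² = 4)
w = 9 (w = 5 + 1*4 = 5 + 4 = 9)
G(1, 8)*w = -5*9 = -45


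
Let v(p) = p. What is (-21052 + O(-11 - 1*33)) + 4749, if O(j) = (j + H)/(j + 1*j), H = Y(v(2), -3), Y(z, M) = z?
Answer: -717311/44 ≈ -16303.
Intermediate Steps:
H = 2
O(j) = (2 + j)/(2*j) (O(j) = (j + 2)/(j + 1*j) = (2 + j)/(j + j) = (2 + j)/((2*j)) = (2 + j)*(1/(2*j)) = (2 + j)/(2*j))
(-21052 + O(-11 - 1*33)) + 4749 = (-21052 + (2 + (-11 - 1*33))/(2*(-11 - 1*33))) + 4749 = (-21052 + (2 + (-11 - 33))/(2*(-11 - 33))) + 4749 = (-21052 + (½)*(2 - 44)/(-44)) + 4749 = (-21052 + (½)*(-1/44)*(-42)) + 4749 = (-21052 + 21/44) + 4749 = -926267/44 + 4749 = -717311/44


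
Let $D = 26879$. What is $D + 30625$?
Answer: $57504$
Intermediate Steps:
$D + 30625 = 26879 + 30625 = 57504$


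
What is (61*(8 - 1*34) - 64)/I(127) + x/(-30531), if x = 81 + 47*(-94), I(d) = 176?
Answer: -2255129/244248 ≈ -9.2329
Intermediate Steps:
x = -4337 (x = 81 - 4418 = -4337)
(61*(8 - 1*34) - 64)/I(127) + x/(-30531) = (61*(8 - 1*34) - 64)/176 - 4337/(-30531) = (61*(8 - 34) - 64)*(1/176) - 4337*(-1/30531) = (61*(-26) - 64)*(1/176) + 4337/30531 = (-1586 - 64)*(1/176) + 4337/30531 = -1650*1/176 + 4337/30531 = -75/8 + 4337/30531 = -2255129/244248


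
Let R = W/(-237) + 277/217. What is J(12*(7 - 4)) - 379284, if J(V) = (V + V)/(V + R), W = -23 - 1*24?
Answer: -182746829010/481823 ≈ -3.7928e+5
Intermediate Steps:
W = -47 (W = -23 - 24 = -47)
R = 75848/51429 (R = -47/(-237) + 277/217 = -47*(-1/237) + 277*(1/217) = 47/237 + 277/217 = 75848/51429 ≈ 1.4748)
J(V) = 2*V/(75848/51429 + V) (J(V) = (V + V)/(V + 75848/51429) = (2*V)/(75848/51429 + V) = 2*V/(75848/51429 + V))
J(12*(7 - 4)) - 379284 = 102858*(12*(7 - 4))/(75848 + 51429*(12*(7 - 4))) - 379284 = 102858*(12*3)/(75848 + 51429*(12*3)) - 379284 = 102858*36/(75848 + 51429*36) - 379284 = 102858*36/(75848 + 1851444) - 379284 = 102858*36/1927292 - 379284 = 102858*36*(1/1927292) - 379284 = 925722/481823 - 379284 = -182746829010/481823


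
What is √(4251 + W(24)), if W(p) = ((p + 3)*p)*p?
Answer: √19803 ≈ 140.72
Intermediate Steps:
W(p) = p²*(3 + p) (W(p) = ((3 + p)*p)*p = (p*(3 + p))*p = p²*(3 + p))
√(4251 + W(24)) = √(4251 + 24²*(3 + 24)) = √(4251 + 576*27) = √(4251 + 15552) = √19803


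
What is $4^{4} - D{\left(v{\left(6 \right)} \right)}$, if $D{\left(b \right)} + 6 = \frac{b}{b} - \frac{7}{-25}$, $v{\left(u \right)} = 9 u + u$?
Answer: $\frac{6518}{25} \approx 260.72$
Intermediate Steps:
$v{\left(u \right)} = 10 u$
$D{\left(b \right)} = - \frac{118}{25}$ ($D{\left(b \right)} = -6 + \left(\frac{b}{b} - \frac{7}{-25}\right) = -6 + \left(1 - - \frac{7}{25}\right) = -6 + \left(1 + \frac{7}{25}\right) = -6 + \frac{32}{25} = - \frac{118}{25}$)
$4^{4} - D{\left(v{\left(6 \right)} \right)} = 4^{4} - - \frac{118}{25} = 256 + \frac{118}{25} = \frac{6518}{25}$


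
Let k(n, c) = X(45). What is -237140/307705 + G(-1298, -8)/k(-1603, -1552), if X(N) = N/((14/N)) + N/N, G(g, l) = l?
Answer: -103598284/125482099 ≈ -0.82560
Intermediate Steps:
X(N) = 1 + N²/14 (X(N) = N*(N/14) + 1 = N²/14 + 1 = 1 + N²/14)
k(n, c) = 2039/14 (k(n, c) = 1 + (1/14)*45² = 1 + (1/14)*2025 = 1 + 2025/14 = 2039/14)
-237140/307705 + G(-1298, -8)/k(-1603, -1552) = -237140/307705 - 8/2039/14 = -237140*1/307705 - 8*14/2039 = -47428/61541 - 112/2039 = -103598284/125482099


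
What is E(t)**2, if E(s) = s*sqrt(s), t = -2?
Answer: -8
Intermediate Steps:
E(s) = s**(3/2)
E(t)**2 = ((-2)**(3/2))**2 = (-2*I*sqrt(2))**2 = -8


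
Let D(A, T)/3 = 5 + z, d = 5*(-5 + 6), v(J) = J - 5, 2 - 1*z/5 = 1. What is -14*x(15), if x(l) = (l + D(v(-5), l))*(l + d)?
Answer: -12600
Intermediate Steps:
z = 5 (z = 10 - 5*1 = 10 - 5 = 5)
v(J) = -5 + J
d = 5 (d = 5*1 = 5)
D(A, T) = 30 (D(A, T) = 3*(5 + 5) = 3*10 = 30)
x(l) = (5 + l)*(30 + l) (x(l) = (l + 30)*(l + 5) = (30 + l)*(5 + l) = (5 + l)*(30 + l))
-14*x(15) = -14*(150 + 15**2 + 35*15) = -14*(150 + 225 + 525) = -14*900 = -12600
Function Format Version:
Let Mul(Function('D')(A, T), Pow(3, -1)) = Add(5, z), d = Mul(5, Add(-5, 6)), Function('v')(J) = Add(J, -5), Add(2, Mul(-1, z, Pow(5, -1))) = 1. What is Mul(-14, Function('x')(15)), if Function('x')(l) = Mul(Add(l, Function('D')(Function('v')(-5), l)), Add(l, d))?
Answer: -12600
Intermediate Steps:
z = 5 (z = Add(10, Mul(-5, 1)) = Add(10, -5) = 5)
Function('v')(J) = Add(-5, J)
d = 5 (d = Mul(5, 1) = 5)
Function('D')(A, T) = 30 (Function('D')(A, T) = Mul(3, Add(5, 5)) = Mul(3, 10) = 30)
Function('x')(l) = Mul(Add(5, l), Add(30, l)) (Function('x')(l) = Mul(Add(l, 30), Add(l, 5)) = Mul(Add(30, l), Add(5, l)) = Mul(Add(5, l), Add(30, l)))
Mul(-14, Function('x')(15)) = Mul(-14, Add(150, Pow(15, 2), Mul(35, 15))) = Mul(-14, Add(150, 225, 525)) = Mul(-14, 900) = -12600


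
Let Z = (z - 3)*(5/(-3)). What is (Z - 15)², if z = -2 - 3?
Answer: 25/9 ≈ 2.7778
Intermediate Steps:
z = -5
Z = 40/3 (Z = (-5 - 3)*(5/(-3)) = -40*(-1)/3 = -8*(-5/3) = 40/3 ≈ 13.333)
(Z - 15)² = (40/3 - 15)² = (-5/3)² = 25/9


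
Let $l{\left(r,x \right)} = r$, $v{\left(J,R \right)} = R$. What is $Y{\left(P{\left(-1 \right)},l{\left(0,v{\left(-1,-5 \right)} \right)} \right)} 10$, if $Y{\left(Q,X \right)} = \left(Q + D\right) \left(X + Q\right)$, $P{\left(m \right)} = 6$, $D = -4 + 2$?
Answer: $240$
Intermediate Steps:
$D = -2$
$Y{\left(Q,X \right)} = \left(-2 + Q\right) \left(Q + X\right)$ ($Y{\left(Q,X \right)} = \left(Q - 2\right) \left(X + Q\right) = \left(-2 + Q\right) \left(Q + X\right)$)
$Y{\left(P{\left(-1 \right)},l{\left(0,v{\left(-1,-5 \right)} \right)} \right)} 10 = \left(6^{2} - 12 - 0 + 6 \cdot 0\right) 10 = \left(36 - 12 + 0 + 0\right) 10 = 24 \cdot 10 = 240$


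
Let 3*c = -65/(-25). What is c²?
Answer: 169/225 ≈ 0.75111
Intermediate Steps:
c = 13/15 (c = (-65/(-25))/3 = (-65*(-1/25))/3 = (⅓)*(13/5) = 13/15 ≈ 0.86667)
c² = (13/15)² = 169/225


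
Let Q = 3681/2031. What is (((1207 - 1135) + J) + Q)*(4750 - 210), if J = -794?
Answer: -2213554180/677 ≈ -3.2697e+6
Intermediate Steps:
Q = 1227/677 (Q = 3681*(1/2031) = 1227/677 ≈ 1.8124)
(((1207 - 1135) + J) + Q)*(4750 - 210) = (((1207 - 1135) - 794) + 1227/677)*(4750 - 210) = ((72 - 794) + 1227/677)*4540 = (-722 + 1227/677)*4540 = -487567/677*4540 = -2213554180/677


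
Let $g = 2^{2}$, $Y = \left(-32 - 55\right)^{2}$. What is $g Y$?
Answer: $30276$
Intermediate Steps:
$Y = 7569$ ($Y = \left(-87\right)^{2} = 7569$)
$g = 4$
$g Y = 4 \cdot 7569 = 30276$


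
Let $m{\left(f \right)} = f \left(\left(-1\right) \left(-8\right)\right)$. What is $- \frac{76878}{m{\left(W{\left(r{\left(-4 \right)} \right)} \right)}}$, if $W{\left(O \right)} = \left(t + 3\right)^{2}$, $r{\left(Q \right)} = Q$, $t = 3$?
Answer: $- \frac{4271}{16} \approx -266.94$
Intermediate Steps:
$W{\left(O \right)} = 36$ ($W{\left(O \right)} = \left(3 + 3\right)^{2} = 6^{2} = 36$)
$m{\left(f \right)} = 8 f$ ($m{\left(f \right)} = f 8 = 8 f$)
$- \frac{76878}{m{\left(W{\left(r{\left(-4 \right)} \right)} \right)}} = - \frac{76878}{8 \cdot 36} = - \frac{76878}{288} = \left(-76878\right) \frac{1}{288} = - \frac{4271}{16}$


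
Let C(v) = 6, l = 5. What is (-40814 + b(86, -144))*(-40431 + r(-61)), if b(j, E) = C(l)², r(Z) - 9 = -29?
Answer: 1649510878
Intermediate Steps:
r(Z) = -20 (r(Z) = 9 - 29 = -20)
b(j, E) = 36 (b(j, E) = 6² = 36)
(-40814 + b(86, -144))*(-40431 + r(-61)) = (-40814 + 36)*(-40431 - 20) = -40778*(-40451) = 1649510878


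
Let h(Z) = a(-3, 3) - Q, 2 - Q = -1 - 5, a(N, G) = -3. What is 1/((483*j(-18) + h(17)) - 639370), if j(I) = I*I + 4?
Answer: -1/480957 ≈ -2.0792e-6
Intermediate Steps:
Q = 8 (Q = 2 - (-1 - 5) = 2 - 1*(-6) = 2 + 6 = 8)
j(I) = 4 + I**2 (j(I) = I**2 + 4 = 4 + I**2)
h(Z) = -11 (h(Z) = -3 - 1*8 = -3 - 8 = -11)
1/((483*j(-18) + h(17)) - 639370) = 1/((483*(4 + (-18)**2) - 11) - 639370) = 1/((483*(4 + 324) - 11) - 639370) = 1/((483*328 - 11) - 639370) = 1/((158424 - 11) - 639370) = 1/(158413 - 639370) = 1/(-480957) = -1/480957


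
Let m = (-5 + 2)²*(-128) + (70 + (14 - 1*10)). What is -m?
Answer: 1078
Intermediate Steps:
m = -1078 (m = (-3)²*(-128) + (70 + (14 - 10)) = 9*(-128) + (70 + 4) = -1152 + 74 = -1078)
-m = -1*(-1078) = 1078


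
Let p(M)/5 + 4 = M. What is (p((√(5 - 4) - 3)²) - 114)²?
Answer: 12996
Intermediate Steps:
p(M) = -20 + 5*M
(p((√(5 - 4) - 3)²) - 114)² = ((-20 + 5*(√(5 - 4) - 3)²) - 114)² = ((-20 + 5*(√1 - 3)²) - 114)² = ((-20 + 5*(1 - 3)²) - 114)² = ((-20 + 5*(-2)²) - 114)² = ((-20 + 5*4) - 114)² = ((-20 + 20) - 114)² = (0 - 114)² = (-114)² = 12996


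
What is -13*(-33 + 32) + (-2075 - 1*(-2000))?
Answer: -62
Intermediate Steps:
-13*(-33 + 32) + (-2075 - 1*(-2000)) = -13*(-1) + (-2075 + 2000) = 13 - 75 = -62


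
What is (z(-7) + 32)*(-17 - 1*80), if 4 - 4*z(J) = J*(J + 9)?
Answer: -7081/2 ≈ -3540.5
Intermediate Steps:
z(J) = 1 - J*(9 + J)/4 (z(J) = 1 - J*(J + 9)/4 = 1 - J*(9 + J)/4)
(z(-7) + 32)*(-17 - 1*80) = ((1 - 9/4*(-7) - 1/4*(-7)**2) + 32)*(-17 - 1*80) = ((1 + 63/4 - 1/4*49) + 32)*(-17 - 80) = ((1 + 63/4 - 49/4) + 32)*(-97) = (9/2 + 32)*(-97) = (73/2)*(-97) = -7081/2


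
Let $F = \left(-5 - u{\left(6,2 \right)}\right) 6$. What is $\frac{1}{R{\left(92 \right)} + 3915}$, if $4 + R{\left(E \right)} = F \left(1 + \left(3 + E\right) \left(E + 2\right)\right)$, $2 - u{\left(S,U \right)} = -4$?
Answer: $- \frac{1}{585535} \approx -1.7078 \cdot 10^{-6}$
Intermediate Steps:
$u{\left(S,U \right)} = 6$ ($u{\left(S,U \right)} = 2 - -4 = 2 + 4 = 6$)
$F = -66$ ($F = \left(-5 - 6\right) 6 = \left(-11\right) 6 = -66$)
$R{\left(E \right)} = -70 - 66 \left(2 + E\right) \left(3 + E\right)$ ($R{\left(E \right)} = -4 - 66 \left(1 + \left(3 + E\right) \left(E + 2\right)\right) = -4 - 66 \left(1 + \left(3 + E\right) \left(2 + E\right)\right) = -4 - 66 \left(1 + \left(2 + E\right) \left(3 + E\right)\right) = -4 - \left(66 + 66 \left(2 + E\right) \left(3 + E\right)\right) = -70 - 66 \left(2 + E\right) \left(3 + E\right)$)
$\frac{1}{R{\left(92 \right)} + 3915} = \frac{1}{\left(-466 - 30360 - 66 \cdot 92^{2}\right) + 3915} = \frac{1}{\left(-466 - 30360 - 558624\right) + 3915} = \frac{1}{-589450 + 3915} = \frac{1}{-585535} = - \frac{1}{585535}$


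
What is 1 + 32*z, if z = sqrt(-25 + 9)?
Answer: 1 + 128*I ≈ 1.0 + 128.0*I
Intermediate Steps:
z = 4*I (z = sqrt(-16) = 4*I ≈ 4.0*I)
1 + 32*z = 1 + 32*(4*I) = 1 + 128*I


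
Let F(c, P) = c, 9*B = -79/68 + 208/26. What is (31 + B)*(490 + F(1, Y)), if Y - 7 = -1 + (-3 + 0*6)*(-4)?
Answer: 3181189/204 ≈ 15594.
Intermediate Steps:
B = 155/204 (B = (-79/68 + 208/26)/9 = (-79*1/68 + 208*(1/26))/9 = (-79/68 + 8)/9 = (⅑)*(465/68) = 155/204 ≈ 0.75980)
Y = 18 (Y = 7 + (-1 + (-3 + 0*6)*(-4)) = 7 + (-1 + (-3 + 0)*(-4)) = 7 + (-1 - 3*(-4)) = 7 + (-1 + 12) = 7 + 11 = 18)
(31 + B)*(490 + F(1, Y)) = (31 + 155/204)*(490 + 1) = (6479/204)*491 = 3181189/204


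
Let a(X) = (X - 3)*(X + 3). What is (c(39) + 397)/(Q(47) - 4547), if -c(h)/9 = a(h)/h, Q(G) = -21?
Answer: -625/59384 ≈ -0.010525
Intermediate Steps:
a(X) = (-3 + X)*(3 + X)
c(h) = -9*(-9 + h**2)/h
(c(39) + 397)/(Q(47) - 4547) = ((-9*39 + 81/39) + 397)/(-21 - 4547) = ((-351 + 81*(1/39)) + 397)/(-4568) = ((-351 + 27/13) + 397)*(-1/4568) = (-4536/13 + 397)*(-1/4568) = (625/13)*(-1/4568) = -625/59384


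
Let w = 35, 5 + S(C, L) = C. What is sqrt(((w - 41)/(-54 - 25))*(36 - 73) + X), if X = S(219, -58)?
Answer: 2*sqrt(329509)/79 ≈ 14.532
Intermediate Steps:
S(C, L) = -5 + C
X = 214 (X = -5 + 219 = 214)
sqrt(((w - 41)/(-54 - 25))*(36 - 73) + X) = sqrt(((35 - 41)/(-54 - 25))*(36 - 73) + 214) = sqrt(-6/(-79)*(-37) + 214) = sqrt(-6*(-1/79)*(-37) + 214) = sqrt((6/79)*(-37) + 214) = sqrt(-222/79 + 214) = sqrt(16684/79) = 2*sqrt(329509)/79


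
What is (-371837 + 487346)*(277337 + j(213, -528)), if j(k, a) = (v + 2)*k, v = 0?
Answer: 32084126367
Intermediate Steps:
j(k, a) = 2*k (j(k, a) = (0 + 2)*k = 2*k)
(-371837 + 487346)*(277337 + j(213, -528)) = (-371837 + 487346)*(277337 + 2*213) = 115509*(277337 + 426) = 115509*277763 = 32084126367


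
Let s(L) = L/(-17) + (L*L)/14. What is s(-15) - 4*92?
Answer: -83549/238 ≈ -351.05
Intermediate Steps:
s(L) = -L/17 + L²/14 (s(L) = L*(-1/17) + L²*(1/14) = -L/17 + L²/14)
s(-15) - 4*92 = (1/238)*(-15)*(-14 + 17*(-15)) - 4*92 = (1/238)*(-15)*(-14 - 255) - 368 = (1/238)*(-15)*(-269) - 368 = 4035/238 - 368 = -83549/238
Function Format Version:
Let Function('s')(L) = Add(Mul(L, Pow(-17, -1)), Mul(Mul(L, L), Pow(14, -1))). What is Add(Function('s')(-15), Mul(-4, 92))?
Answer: Rational(-83549, 238) ≈ -351.05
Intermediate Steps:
Function('s')(L) = Add(Mul(Rational(-1, 17), L), Mul(Rational(1, 14), Pow(L, 2))) (Function('s')(L) = Add(Mul(L, Rational(-1, 17)), Mul(Pow(L, 2), Rational(1, 14))) = Add(Mul(Rational(-1, 17), L), Mul(Rational(1, 14), Pow(L, 2))))
Add(Function('s')(-15), Mul(-4, 92)) = Add(Mul(Rational(1, 238), -15, Add(-14, Mul(17, -15))), Mul(-4, 92)) = Add(Mul(Rational(1, 238), -15, Add(-14, -255)), -368) = Add(Mul(Rational(1, 238), -15, -269), -368) = Add(Rational(4035, 238), -368) = Rational(-83549, 238)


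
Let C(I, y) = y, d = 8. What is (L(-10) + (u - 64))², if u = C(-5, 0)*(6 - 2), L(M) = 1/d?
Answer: 261121/64 ≈ 4080.0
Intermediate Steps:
L(M) = ⅛ (L(M) = 1/8 = ⅛)
u = 0 (u = 0*(6 - 2) = 0*4 = 0)
(L(-10) + (u - 64))² = (⅛ + (0 - 64))² = (⅛ - 64)² = (-511/8)² = 261121/64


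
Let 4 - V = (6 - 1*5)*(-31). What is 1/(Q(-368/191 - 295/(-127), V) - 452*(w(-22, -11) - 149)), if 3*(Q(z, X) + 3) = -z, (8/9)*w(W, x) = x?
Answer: 48514/3538531983 ≈ 1.3710e-5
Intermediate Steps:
w(W, x) = 9*x/8
V = 35 (V = 4 - (6 - 1*5)*(-31) = 4 - (6 - 5)*(-31) = 4 - (-31) = 4 - 1*(-31) = 4 + 31 = 35)
Q(z, X) = -3 - z/3 (Q(z, X) = -3 + (-z)/3 = -3 - z/3)
1/(Q(-368/191 - 295/(-127), V) - 452*(w(-22, -11) - 149)) = 1/((-3 - (-368/191 - 295/(-127))/3) - 452*((9/8)*(-11) - 149)) = 1/((-3 - (-368*1/191 - 295*(-1/127))/3) - 452*(-99/8 - 149)) = 1/((-3 - (-368/191 + 295/127)/3) - 452*(-1291/8)) = 1/((-3 - ⅓*9609/24257) + 145883/2) = 1/((-3 - 3203/24257) + 145883/2) = 1/(-75974/24257 + 145883/2) = 1/(3538531983/48514) = 48514/3538531983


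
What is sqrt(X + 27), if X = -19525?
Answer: I*sqrt(19498) ≈ 139.64*I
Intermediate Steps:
sqrt(X + 27) = sqrt(-19525 + 27) = sqrt(-19498) = I*sqrt(19498)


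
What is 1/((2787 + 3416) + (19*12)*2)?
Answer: 1/6659 ≈ 0.00015017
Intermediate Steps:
1/((2787 + 3416) + (19*12)*2) = 1/(6203 + 228*2) = 1/(6203 + 456) = 1/6659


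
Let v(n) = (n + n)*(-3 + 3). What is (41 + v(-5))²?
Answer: 1681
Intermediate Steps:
v(n) = 0 (v(n) = (2*n)*0 = 0)
(41 + v(-5))² = (41 + 0)² = 41² = 1681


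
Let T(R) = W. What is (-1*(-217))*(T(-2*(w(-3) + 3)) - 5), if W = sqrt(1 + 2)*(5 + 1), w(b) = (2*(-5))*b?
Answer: -1085 + 1302*sqrt(3) ≈ 1170.1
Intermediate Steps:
w(b) = -10*b
W = 6*sqrt(3) (W = sqrt(3)*6 = 6*sqrt(3) ≈ 10.392)
T(R) = 6*sqrt(3)
(-1*(-217))*(T(-2*(w(-3) + 3)) - 5) = (-1*(-217))*(6*sqrt(3) - 5) = 217*(-5 + 6*sqrt(3)) = -1085 + 1302*sqrt(3)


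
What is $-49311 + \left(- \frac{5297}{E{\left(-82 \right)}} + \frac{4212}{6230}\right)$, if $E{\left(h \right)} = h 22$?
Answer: $- \frac{277080892681}{5619460} \approx -49307.0$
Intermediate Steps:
$E{\left(h \right)} = 22 h$
$-49311 + \left(- \frac{5297}{E{\left(-82 \right)}} + \frac{4212}{6230}\right) = -49311 + \left(- \frac{5297}{22 \left(-82\right)} + \frac{4212}{6230}\right) = -49311 + \left(- \frac{5297}{-1804} + 4212 \cdot \frac{1}{6230}\right) = -49311 + \left(\left(-5297\right) \left(- \frac{1}{1804}\right) + \frac{2106}{3115}\right) = -49311 + \left(\frac{5297}{1804} + \frac{2106}{3115}\right) = -49311 + \frac{20299379}{5619460} = - \frac{277080892681}{5619460}$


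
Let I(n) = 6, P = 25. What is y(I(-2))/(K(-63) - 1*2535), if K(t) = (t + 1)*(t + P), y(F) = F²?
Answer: -36/179 ≈ -0.20112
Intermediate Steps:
K(t) = (1 + t)*(25 + t) (K(t) = (t + 1)*(t + 25) = (1 + t)*(25 + t))
y(I(-2))/(K(-63) - 1*2535) = 6²/((25 + (-63)² + 26*(-63)) - 1*2535) = 36/((25 + 3969 - 1638) - 2535) = 36/(2356 - 2535) = 36/(-179) = 36*(-1/179) = -36/179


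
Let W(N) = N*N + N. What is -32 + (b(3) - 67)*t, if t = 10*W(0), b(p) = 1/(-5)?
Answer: -32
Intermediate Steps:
b(p) = -1/5
W(N) = N + N**2 (W(N) = N**2 + N = N + N**2)
t = 0 (t = 10*(0*(1 + 0)) = 10*(0*1) = 10*0 = 0)
-32 + (b(3) - 67)*t = -32 + (-1/5 - 67)*0 = -32 - 336/5*0 = -32 + 0 = -32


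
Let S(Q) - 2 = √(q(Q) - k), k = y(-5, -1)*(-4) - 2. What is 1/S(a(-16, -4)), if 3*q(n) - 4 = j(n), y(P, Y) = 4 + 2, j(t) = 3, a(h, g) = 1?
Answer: -6/73 + √255/73 ≈ 0.13656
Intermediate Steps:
y(P, Y) = 6
q(n) = 7/3 (q(n) = 4/3 + (⅓)*3 = 4/3 + 1 = 7/3)
k = -26 (k = 6*(-4) - 2 = -24 - 2 = -26)
S(Q) = 2 + √255/3 (S(Q) = 2 + √(7/3 - 1*(-26)) = 2 + √(7/3 + 26) = 2 + √(85/3) = 2 + √255/3)
1/S(a(-16, -4)) = 1/(2 + √255/3)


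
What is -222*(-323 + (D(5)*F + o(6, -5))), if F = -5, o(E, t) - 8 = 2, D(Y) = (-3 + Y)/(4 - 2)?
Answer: 70596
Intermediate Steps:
D(Y) = -3/2 + Y/2 (D(Y) = (-3 + Y)/2 = (-3 + Y)*(½) = -3/2 + Y/2)
o(E, t) = 10 (o(E, t) = 8 + 2 = 10)
-222*(-323 + (D(5)*F + o(6, -5))) = -222*(-323 + ((-3/2 + (½)*5)*(-5) + 10)) = -222*(-323 + ((-3/2 + 5/2)*(-5) + 10)) = -222*(-323 + (1*(-5) + 10)) = -222*(-323 + (-5 + 10)) = -222*(-323 + 5) = -222*(-318) = 70596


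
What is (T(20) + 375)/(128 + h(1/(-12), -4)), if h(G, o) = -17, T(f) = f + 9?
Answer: 404/111 ≈ 3.6396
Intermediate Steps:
T(f) = 9 + f
(T(20) + 375)/(128 + h(1/(-12), -4)) = ((9 + 20) + 375)/(128 - 17) = (29 + 375)/111 = 404*(1/111) = 404/111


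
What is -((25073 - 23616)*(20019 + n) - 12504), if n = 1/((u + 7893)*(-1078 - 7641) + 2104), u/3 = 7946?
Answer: -8066085962400358/276660485 ≈ -2.9155e+7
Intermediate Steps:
u = 23838 (u = 3*7946 = 23838)
n = -1/276660485 (n = 1/((23838 + 7893)*(-1078 - 7641) + 2104) = 1/(31731*(-8719) + 2104) = 1/(-276662589 + 2104) = 1/(-276660485) = -1/276660485 ≈ -3.6145e-9)
-((25073 - 23616)*(20019 + n) - 12504) = -((25073 - 23616)*(20019 - 1/276660485) - 12504) = -(1457*(5538466249214/276660485) - 12504) = -(8069545325104798/276660485 - 12504) = -1*8066085962400358/276660485 = -8066085962400358/276660485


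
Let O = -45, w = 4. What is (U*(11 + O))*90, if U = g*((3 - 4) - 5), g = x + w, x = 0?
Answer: 73440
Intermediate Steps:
g = 4 (g = 0 + 4 = 4)
U = -24 (U = 4*((3 - 4) - 5) = 4*(-1 - 5) = 4*(-6) = -24)
(U*(11 + O))*90 = -24*(11 - 45)*90 = -24*(-34)*90 = 816*90 = 73440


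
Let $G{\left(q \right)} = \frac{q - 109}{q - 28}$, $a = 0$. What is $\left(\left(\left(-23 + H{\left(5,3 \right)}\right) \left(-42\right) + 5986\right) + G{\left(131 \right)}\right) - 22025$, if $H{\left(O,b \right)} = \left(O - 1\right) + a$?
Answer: $- \frac{1569801}{103} \approx -15241.0$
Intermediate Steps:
$H{\left(O,b \right)} = -1 + O$ ($H{\left(O,b \right)} = \left(O - 1\right) + 0 = \left(-1 + O\right) + 0 = -1 + O$)
$G{\left(q \right)} = \frac{-109 + q}{-28 + q}$
$\left(\left(\left(-23 + H{\left(5,3 \right)}\right) \left(-42\right) + 5986\right) + G{\left(131 \right)}\right) - 22025 = \left(\left(\left(-23 + \left(-1 + 5\right)\right) \left(-42\right) + 5986\right) + \frac{-109 + 131}{-28 + 131}\right) - 22025 = \left(\left(\left(-23 + 4\right) \left(-42\right) + 5986\right) + \frac{1}{103} \cdot 22\right) - 22025 = \left(\left(\left(-19\right) \left(-42\right) + 5986\right) + \frac{1}{103} \cdot 22\right) - 22025 = \left(\left(798 + 5986\right) + \frac{22}{103}\right) - 22025 = \left(6784 + \frac{22}{103}\right) - 22025 = \frac{698774}{103} - 22025 = - \frac{1569801}{103}$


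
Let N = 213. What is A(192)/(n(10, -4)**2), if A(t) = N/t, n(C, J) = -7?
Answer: 71/3136 ≈ 0.022640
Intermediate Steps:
A(t) = 213/t
A(192)/(n(10, -4)**2) = (213/192)/((-7)**2) = (213*(1/192))/49 = (71/64)*(1/49) = 71/3136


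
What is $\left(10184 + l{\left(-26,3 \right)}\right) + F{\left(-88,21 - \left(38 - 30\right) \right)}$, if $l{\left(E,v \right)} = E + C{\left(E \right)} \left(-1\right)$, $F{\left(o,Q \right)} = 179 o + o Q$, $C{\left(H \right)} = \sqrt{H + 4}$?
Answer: $-6738 - i \sqrt{22} \approx -6738.0 - 4.6904 i$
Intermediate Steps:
$C{\left(H \right)} = \sqrt{4 + H}$
$F{\left(o,Q \right)} = 179 o + Q o$
$l{\left(E,v \right)} = E - \sqrt{4 + E}$ ($l{\left(E,v \right)} = E + \sqrt{4 + E} \left(-1\right) = E - \sqrt{4 + E}$)
$\left(10184 + l{\left(-26,3 \right)}\right) + F{\left(-88,21 - \left(38 - 30\right) \right)} = \left(10184 - \left(26 + \sqrt{4 - 26}\right)\right) - 88 \left(179 + \left(21 - \left(38 - 30\right)\right)\right) = \left(10184 - \left(26 + \sqrt{-22}\right)\right) - 88 \left(179 + \left(21 - 8\right)\right) = \left(10184 - \left(26 + i \sqrt{22}\right)\right) - 88 \left(179 + \left(21 - 8\right)\right) = \left(10184 - \left(26 + i \sqrt{22}\right)\right) - 88 \left(179 + 13\right) = \left(10158 - i \sqrt{22}\right) - 16896 = -6738 - i \sqrt{22}$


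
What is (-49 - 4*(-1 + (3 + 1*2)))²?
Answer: 4225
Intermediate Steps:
(-49 - 4*(-1 + (3 + 1*2)))² = (-49 - 4*(-1 + (3 + 2)))² = (-49 - 4*(-1 + 5))² = (-49 - 4*4)² = (-49 - 16)² = (-65)² = 4225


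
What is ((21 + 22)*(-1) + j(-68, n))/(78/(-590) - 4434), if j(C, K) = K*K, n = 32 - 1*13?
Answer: -31270/436023 ≈ -0.071716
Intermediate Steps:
n = 19 (n = 32 - 13 = 19)
j(C, K) = K²
((21 + 22)*(-1) + j(-68, n))/(78/(-590) - 4434) = ((21 + 22)*(-1) + 19²)/(78/(-590) - 4434) = (43*(-1) + 361)/(78*(-1/590) - 4434) = (-43 + 361)/(-39/295 - 4434) = 318/(-1308069/295) = 318*(-295/1308069) = -31270/436023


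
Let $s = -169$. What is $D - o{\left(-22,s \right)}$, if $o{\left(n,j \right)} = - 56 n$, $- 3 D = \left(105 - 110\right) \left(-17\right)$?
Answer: $- \frac{3781}{3} \approx -1260.3$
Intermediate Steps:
$D = - \frac{85}{3}$ ($D = - \frac{\left(105 - 110\right) \left(-17\right)}{3} = - \frac{\left(-5\right) \left(-17\right)}{3} = \left(- \frac{1}{3}\right) 85 = - \frac{85}{3} \approx -28.333$)
$D - o{\left(-22,s \right)} = - \frac{85}{3} - \left(-56\right) \left(-22\right) = - \frac{85}{3} - 1232 = - \frac{3781}{3}$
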